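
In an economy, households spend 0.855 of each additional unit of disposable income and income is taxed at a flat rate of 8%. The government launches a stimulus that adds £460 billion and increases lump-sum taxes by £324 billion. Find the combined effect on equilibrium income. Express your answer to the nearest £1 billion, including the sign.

Expenditure multiplier = 1/(1 − c(1−t)) = 1/(1 − 0.855×0.92) = 1/0.2134 ≈ 4.686.
ΔG contributes k·ΔG = (+£460 billion) / 0.2134 ≈ +£2,155.6 billion.
ΔT of +£324 billion changes first-round spending by −c·ΔT = −£277.02 billion, contributing k·(−c·ΔT) = (−£277.02 billion) / 0.2134 ≈ −£1,298.1 billion.
Net ΔY = k(ΔG − c·ΔT) = (+£182.98 billion) / 0.2134 ≈ +£857 billion.

+£857 billion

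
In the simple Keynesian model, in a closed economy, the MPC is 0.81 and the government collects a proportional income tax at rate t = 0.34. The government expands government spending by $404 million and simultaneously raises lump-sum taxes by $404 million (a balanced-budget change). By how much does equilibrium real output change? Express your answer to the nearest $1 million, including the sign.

Expenditure multiplier = 1/(1 − c(1−t)) = 1/(1 − 0.81×0.66) = 1/0.4654 ≈ 2.149.
ΔG contributes k·ΔG = (+$404 million) / 0.4654 ≈ +$868.1 million.
ΔT of +$404 million changes first-round spending by −c·ΔT = −$327.24 million, contributing k·(−c·ΔT) = (−$327.24 million) / 0.4654 ≈ −$703.1 million.
Net ΔY = k(ΔG − c·ΔT) = (+$76.76 million) / 0.4654 ≈ +$165 million.

+$165 million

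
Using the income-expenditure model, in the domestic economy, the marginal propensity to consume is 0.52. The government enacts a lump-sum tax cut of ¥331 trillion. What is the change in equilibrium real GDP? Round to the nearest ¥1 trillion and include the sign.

A lump-sum tax change of −¥331 trillion shifts disposable income by +¥331 trillion; first-round consumption changes by −c × ΔT = −0.52 × (−¥331 trillion) = +¥172.12 trillion.
Expenditure multiplier = 1/(1 − MPC) = 1/(1 − 0.52) = 1/0.48 ≈ 2.083.
The tax multiplier is −c × k ≈ −1.083, so ΔY = k × (−c·ΔT) = (+¥172.12 trillion) / 0.48 ≈ +¥359 trillion.

+¥359 trillion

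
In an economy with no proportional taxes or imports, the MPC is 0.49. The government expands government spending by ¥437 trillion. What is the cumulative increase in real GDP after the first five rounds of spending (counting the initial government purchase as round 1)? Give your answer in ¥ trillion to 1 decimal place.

Round 1 adds ΔG = ¥437 trillion; each later round is MPC = 0.49 times the previous.
After 5 rounds: 437 + 214.13 + 104.9237 + 51.412613 + 25.19218037 = ΔG·(1 − c^5)/(1 − c) = 437 × (1 − 0.0282475249)/0.51 ≈ ¥832.7 trillion.

¥832.7 trillion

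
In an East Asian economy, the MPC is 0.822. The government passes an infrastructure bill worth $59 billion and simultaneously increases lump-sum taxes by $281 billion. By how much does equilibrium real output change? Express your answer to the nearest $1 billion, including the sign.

−$966 billion

Expenditure multiplier = 1/(1 − MPC) = 1/(1 − 0.822) = 1/0.178 ≈ 5.618.
ΔG contributes k·ΔG = (+$59 billion) / 0.178 ≈ +$331.5 billion.
ΔT of +$281 billion changes first-round spending by −c·ΔT = −$230.982 billion, contributing k·(−c·ΔT) = (−$230.982 billion) / 0.178 ≈ −$1,297.7 billion.
Net ΔY = k(ΔG − c·ΔT) = (−$171.982 billion) / 0.178 ≈ −$966 billion.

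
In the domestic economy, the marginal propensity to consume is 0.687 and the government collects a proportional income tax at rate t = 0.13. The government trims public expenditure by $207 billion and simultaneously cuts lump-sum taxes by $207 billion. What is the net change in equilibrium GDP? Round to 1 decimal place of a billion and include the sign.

Expenditure multiplier = 1/(1 − c(1−t)) = 1/(1 − 0.687×0.87) = 1/0.40231 ≈ 2.486.
ΔG contributes k·ΔG = (−$207 billion) / 0.40231 ≈ −$514.5 billion.
ΔT of −$207 billion changes first-round spending by −c·ΔT = +$142.209 billion, contributing k·(−c·ΔT) = (+$142.209 billion) / 0.40231 ≈ +$353.5 billion.
Net ΔY = k(ΔG − c·ΔT) = (−$64.791 billion) / 0.40231 ≈ −$161 billion.

−$161.0 billion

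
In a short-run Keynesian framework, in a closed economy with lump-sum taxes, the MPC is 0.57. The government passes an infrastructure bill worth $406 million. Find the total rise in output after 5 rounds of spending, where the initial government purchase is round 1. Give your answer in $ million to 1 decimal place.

$887.4 million

Round 1 adds ΔG = $406 million; each later round is MPC = 0.57 times the previous.
After 5 rounds: 406 + 231.42 + 131.9094 + 75.188358 + 42.85736406 = ΔG·(1 − c^5)/(1 − c) = 406 × (1 − 0.0601692057)/0.43 ≈ $887.4 million.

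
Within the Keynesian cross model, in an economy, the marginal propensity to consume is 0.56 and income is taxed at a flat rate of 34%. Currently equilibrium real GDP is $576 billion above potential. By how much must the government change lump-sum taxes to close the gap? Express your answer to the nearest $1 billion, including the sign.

Spending multiplier = 1/(1 − c(1−t)) = 1/(1 − 0.56×0.66) = 1/0.6304 ≈ 1.586.
Tax multiplier = −c·k = −0.56/0.6304 ≈ −0.888. Need ΔY = −$576 billion, so ΔT = ΔY/(−c·k) = −(−$576 billion) × 0.6304 / 0.56 ≈ +$648 billion.
The government should raise lump-sum taxes by $648 billion.

+$648 billion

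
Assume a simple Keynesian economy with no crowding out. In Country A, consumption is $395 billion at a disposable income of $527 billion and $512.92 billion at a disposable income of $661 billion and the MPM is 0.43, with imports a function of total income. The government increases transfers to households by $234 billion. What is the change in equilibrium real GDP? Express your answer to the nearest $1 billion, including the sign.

+$374 billion

MPC = ΔC/ΔYd = (512.92 − 395)/(661 − 527) = 117.92/134 = 0.88.
The transfer change shifts disposable income by +$234 billion, so first-round consumption changes by c·ΔTR = 0.88 × (+$234 billion) = +$205.92 billion.
Expenditure multiplier = 1/(1 − c + m) = 1/(1 − 0.88 + 0.43) = 1/0.55 ≈ 1.818.
The transfer multiplier is c × k = 1.6, so ΔY = k × (c·ΔTR) = (+$205.92 billion) / 0.55 ≈ +$374 billion.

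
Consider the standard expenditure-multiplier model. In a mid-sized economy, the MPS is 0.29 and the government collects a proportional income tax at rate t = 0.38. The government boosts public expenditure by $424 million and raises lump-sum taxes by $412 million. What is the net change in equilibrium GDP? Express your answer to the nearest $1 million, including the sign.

+$235 million

MPC = 1 − MPS = 1 − 0.29 = 0.71.
Expenditure multiplier = 1/(1 − c(1−t)) = 1/(1 − 0.71×0.62) = 1/0.5598 ≈ 1.786.
ΔG contributes k·ΔG = (+$424 million) / 0.5598 ≈ +$757.4 million.
ΔT of +$412 million changes first-round spending by −c·ΔT = −$292.52 million, contributing k·(−c·ΔT) = (−$292.52 million) / 0.5598 ≈ −$522.5 million.
Net ΔY = k(ΔG − c·ΔT) = (+$131.48 million) / 0.5598 ≈ +$235 million.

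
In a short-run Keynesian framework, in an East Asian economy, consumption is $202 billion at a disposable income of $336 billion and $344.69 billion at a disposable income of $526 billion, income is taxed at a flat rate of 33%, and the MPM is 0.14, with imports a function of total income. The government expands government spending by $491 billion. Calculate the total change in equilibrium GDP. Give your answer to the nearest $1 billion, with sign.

+$771 billion

MPC = ΔC/ΔYd = (344.69 − 202)/(526 − 336) = 142.69/190 = 0.751.
Government-spending multiplier = 1/(1 − c(1−t) + m) = 1/(1 − 0.751×0.67 + 0.14) = 1/0.63683 ≈ 1.57.
ΔY = k × ΔG = (+$491 billion) / 0.63683 ≈ +$771 billion.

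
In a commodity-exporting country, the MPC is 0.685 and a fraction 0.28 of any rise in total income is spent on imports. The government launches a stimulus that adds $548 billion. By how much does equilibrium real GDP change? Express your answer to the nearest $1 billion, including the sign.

+$921 billion

Government-spending multiplier = 1/(1 − c + m) = 1/(1 − 0.685 + 0.28) = 1/0.595 ≈ 1.681.
ΔY = k × ΔG = (+$548 billion) / 0.595 ≈ +$921 billion.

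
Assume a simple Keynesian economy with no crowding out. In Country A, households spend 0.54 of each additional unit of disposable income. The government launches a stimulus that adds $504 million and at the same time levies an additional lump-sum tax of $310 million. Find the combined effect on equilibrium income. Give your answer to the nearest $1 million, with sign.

Expenditure multiplier = 1/(1 − MPC) = 1/(1 − 0.54) = 1/0.46 ≈ 2.174.
ΔG contributes k·ΔG = (+$504 million) / 0.46 ≈ +$1,095.7 million.
ΔT of +$310 million changes first-round spending by −c·ΔT = −$167.4 million, contributing k·(−c·ΔT) = (−$167.4 million) / 0.46 ≈ −$363.9 million.
Net ΔY = k(ΔG − c·ΔT) = (+$336.6 million) / 0.46 ≈ +$732 million.

+$732 million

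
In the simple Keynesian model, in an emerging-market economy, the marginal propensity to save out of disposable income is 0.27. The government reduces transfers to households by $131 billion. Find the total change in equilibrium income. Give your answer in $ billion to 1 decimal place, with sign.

−$354.2 billion

MPC = 1 − MPS = 1 − 0.27 = 0.73.
The transfer change shifts disposable income by −$131 billion, so first-round consumption changes by c·ΔTR = 0.73 × (−$131 billion) = −$95.63 billion.
Expenditure multiplier = 1/(1 − MPC) = 1/(1 − 0.73) = 1/0.27 ≈ 3.704.
The transfer multiplier is c × k ≈ 2.704, so ΔY = k × (c·ΔTR) = (−$95.63 billion) / 0.27 ≈ −$354.2 billion.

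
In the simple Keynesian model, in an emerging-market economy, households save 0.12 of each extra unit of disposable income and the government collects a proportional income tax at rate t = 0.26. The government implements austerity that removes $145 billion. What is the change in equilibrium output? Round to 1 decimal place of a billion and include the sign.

MPC = 1 − MPS = 1 − 0.12 = 0.88.
Government-spending multiplier = 1/(1 − c(1−t)) = 1/(1 − 0.88×0.74) = 1/0.3488 ≈ 2.867.
ΔY = k × ΔG = (−$145 billion) / 0.3488 ≈ −$415.7 billion.

−$415.7 billion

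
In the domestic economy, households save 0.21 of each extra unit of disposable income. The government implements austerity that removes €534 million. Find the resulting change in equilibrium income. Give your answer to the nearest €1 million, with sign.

−€2,543 million

MPC = 1 − MPS = 1 − 0.21 = 0.79.
Spending multiplier = 1/(1 − MPC) = 1/(1 − 0.79) = 1/0.21 ≈ 4.762.
ΔY = k × ΔG = (−€534 million) / 0.21 ≈ −€2,543 million.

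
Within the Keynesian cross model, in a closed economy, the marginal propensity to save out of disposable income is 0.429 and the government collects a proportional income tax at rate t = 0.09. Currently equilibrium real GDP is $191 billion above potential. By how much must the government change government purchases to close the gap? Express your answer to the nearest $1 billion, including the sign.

−$92 billion

MPC = 1 − MPS = 1 − 0.429 = 0.571.
Spending multiplier = 1/(1 − c(1−t)) = 1/(1 − 0.571×0.91) = 1/0.48039 ≈ 2.082.
Need ΔY = −$191 billion, so ΔG = ΔY/k = (−$191 billion) × 0.48039 ≈ −$92 billion.
The government should cut government purchases by $92 billion.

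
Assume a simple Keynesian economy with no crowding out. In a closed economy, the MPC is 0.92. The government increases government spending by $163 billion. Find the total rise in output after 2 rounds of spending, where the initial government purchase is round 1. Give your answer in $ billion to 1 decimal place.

Round 1 adds ΔG = $163 billion; each later round is MPC = 0.92 times the previous.
After 2 rounds: 163 + 149.96 = ΔG·(1 − c^2)/(1 − c) = 163 × (1 − 0.8464)/0.08 ≈ $313 billion.

$313.0 billion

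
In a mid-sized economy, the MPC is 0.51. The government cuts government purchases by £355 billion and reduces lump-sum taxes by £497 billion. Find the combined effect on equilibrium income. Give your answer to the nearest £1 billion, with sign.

Expenditure multiplier = 1/(1 − MPC) = 1/(1 − 0.51) = 1/0.49 ≈ 2.041.
ΔG contributes k·ΔG = (−£355 billion) / 0.49 ≈ −£724.5 billion.
ΔT of −£497 billion changes first-round spending by −c·ΔT = +£253.47 billion, contributing k·(−c·ΔT) = (+£253.47 billion) / 0.49 ≈ +£517.3 billion.
Net ΔY = k(ΔG − c·ΔT) = (−£101.53 billion) / 0.49 ≈ −£207 billion.

−£207 billion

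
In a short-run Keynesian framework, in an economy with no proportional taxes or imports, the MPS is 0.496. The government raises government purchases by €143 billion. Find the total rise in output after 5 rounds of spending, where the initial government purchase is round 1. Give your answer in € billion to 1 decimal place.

€278.9 billion

MPC = 1 − MPS = 1 − 0.496 = 0.504.
Round 1 adds ΔG = €143 billion; each later round is MPC = 0.504 times the previous.
After 5 rounds: 143 + 72.072 + 36.324288 + 18.307441152 + 9.226950340608 = ΔG·(1 − c^5)/(1 − c) = 143 × (1 − 0.032520160641024)/0.496 ≈ €278.9 billion.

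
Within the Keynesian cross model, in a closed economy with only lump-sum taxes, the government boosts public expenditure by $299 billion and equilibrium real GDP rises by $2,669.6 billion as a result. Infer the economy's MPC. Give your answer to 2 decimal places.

0.89

Implied spending multiplier k = ΔY/ΔG = 2,669.6/299 ≈ 8.9284.
Since k = 1/(1 − MPC), MPC = 1 − 1/k = 1 − ΔG/ΔY = 1 − 299/2,669.6 ≈ 0.89.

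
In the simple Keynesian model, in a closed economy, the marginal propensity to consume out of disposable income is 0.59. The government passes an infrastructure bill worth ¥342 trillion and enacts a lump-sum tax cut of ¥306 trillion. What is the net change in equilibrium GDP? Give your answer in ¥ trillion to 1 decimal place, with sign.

+¥1,274.5 trillion

Expenditure multiplier = 1/(1 − MPC) = 1/(1 − 0.59) = 1/0.41 ≈ 2.439.
ΔG contributes k·ΔG = (+¥342 trillion) / 0.41 ≈ +¥834.1 trillion.
ΔT of −¥306 trillion changes first-round spending by −c·ΔT = +¥180.54 trillion, contributing k·(−c·ΔT) = (+¥180.54 trillion) / 0.41 ≈ +¥440.3 trillion.
Net ΔY = k(ΔG − c·ΔT) = (+¥522.54 trillion) / 0.41 ≈ +¥1,274.5 trillion.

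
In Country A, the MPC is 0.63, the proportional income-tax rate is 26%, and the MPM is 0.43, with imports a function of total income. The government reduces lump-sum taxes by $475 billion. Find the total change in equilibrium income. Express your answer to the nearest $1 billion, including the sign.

+$310 billion

A lump-sum tax change of −$475 billion shifts disposable income by +$475 billion; first-round consumption changes by −c × ΔT = −0.63 × (−$475 billion) = +$299.25 billion.
Expenditure multiplier = 1/(1 − c(1−t) + m) = 1/(1 − 0.63×0.74 + 0.43) = 1/0.9638 ≈ 1.038.
The tax multiplier is −c × k ≈ −0.654, so ΔY = k × (−c·ΔT) = (+$299.25 billion) / 0.9638 ≈ +$310 billion.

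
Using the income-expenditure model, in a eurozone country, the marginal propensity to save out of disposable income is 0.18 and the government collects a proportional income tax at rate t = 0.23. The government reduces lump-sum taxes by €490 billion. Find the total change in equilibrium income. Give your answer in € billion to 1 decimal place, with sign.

+€1,090.1 billion

MPC = 1 − MPS = 1 − 0.18 = 0.82.
A lump-sum tax change of −€490 billion shifts disposable income by +€490 billion; first-round consumption changes by −c × ΔT = −0.82 × (−€490 billion) = +€401.8 billion.
Expenditure multiplier = 1/(1 − c(1−t)) = 1/(1 − 0.82×0.77) = 1/0.3686 ≈ 2.713.
The tax multiplier is −c × k ≈ −2.225, so ΔY = k × (−c·ΔT) = (+€401.8 billion) / 0.3686 ≈ +€1,090.1 billion.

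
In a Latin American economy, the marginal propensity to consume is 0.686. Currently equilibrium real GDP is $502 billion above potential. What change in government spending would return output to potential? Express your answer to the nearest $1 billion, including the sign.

Spending multiplier = 1/(1 − MPC) = 1/(1 − 0.686) = 1/0.314 ≈ 3.185.
Need ΔY = −$502 billion, so ΔG = ΔY/k = (−$502 billion) × 0.314 ≈ −$158 billion.
The government should cut government spending by $158 billion.

−$158 billion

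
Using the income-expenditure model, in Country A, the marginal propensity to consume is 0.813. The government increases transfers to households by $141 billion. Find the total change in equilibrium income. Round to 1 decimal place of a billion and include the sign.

+$613.0 billion

The transfer change shifts disposable income by +$141 billion, so first-round consumption changes by c·ΔTR = 0.813 × (+$141 billion) = +$114.633 billion.
Expenditure multiplier = 1/(1 − MPC) = 1/(1 − 0.813) = 1/0.187 ≈ 5.348.
The transfer multiplier is c × k ≈ 4.348, so ΔY = k × (c·ΔTR) = (+$114.633 billion) / 0.187 ≈ +$613 billion.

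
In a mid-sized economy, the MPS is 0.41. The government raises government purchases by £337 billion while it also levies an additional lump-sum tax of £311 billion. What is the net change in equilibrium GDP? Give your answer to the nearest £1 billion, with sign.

+£374 billion

MPC = 1 − MPS = 1 − 0.41 = 0.59.
Expenditure multiplier = 1/(1 − MPC) = 1/(1 − 0.59) = 1/0.41 ≈ 2.439.
ΔG contributes k·ΔG = (+£337 billion) / 0.41 ≈ +£822 billion.
ΔT of +£311 billion changes first-round spending by −c·ΔT = −£183.49 billion, contributing k·(−c·ΔT) = (−£183.49 billion) / 0.41 ≈ −£447.5 billion.
Net ΔY = k(ΔG − c·ΔT) = (+£153.51 billion) / 0.41 ≈ +£374 billion.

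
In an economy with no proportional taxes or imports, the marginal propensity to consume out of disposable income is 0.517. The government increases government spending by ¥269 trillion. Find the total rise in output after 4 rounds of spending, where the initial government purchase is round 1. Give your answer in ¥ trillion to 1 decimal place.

¥517.1 trillion

Round 1 adds ΔG = ¥269 trillion; each later round is MPC = 0.517 times the previous.
After 4 rounds: 269 + 139.073 + 71.900741 + 37.172683097 = ΔG·(1 − c^4)/(1 − c) = 269 × (1 − 0.071443409521)/0.483 ≈ ¥517.1 trillion.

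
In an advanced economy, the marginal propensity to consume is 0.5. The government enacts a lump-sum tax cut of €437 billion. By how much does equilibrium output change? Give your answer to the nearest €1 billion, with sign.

A lump-sum tax change of −€437 billion shifts disposable income by +€437 billion; first-round consumption changes by −c × ΔT = −0.5 × (−€437 billion) = +€218.5 billion.
Expenditure multiplier = 1/(1 − MPC) = 1/(1 − 0.5) = 1/0.5 = 2.
The tax multiplier is −c × k = −1, so ΔY = k × (−c·ΔT) = (+€218.5 billion) / 0.5 = +€437 billion.

+€437 billion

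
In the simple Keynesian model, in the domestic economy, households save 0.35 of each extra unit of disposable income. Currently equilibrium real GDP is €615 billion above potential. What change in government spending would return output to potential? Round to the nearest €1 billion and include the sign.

−€215 billion

MPC = 1 − MPS = 1 − 0.35 = 0.65.
Spending multiplier = 1/(1 − MPC) = 1/(1 − 0.65) = 1/0.35 ≈ 2.857.
Need ΔY = −€615 billion, so ΔG = ΔY/k = (−€615 billion) × 0.35 ≈ −€215 billion.
The government should cut government spending by €215 billion.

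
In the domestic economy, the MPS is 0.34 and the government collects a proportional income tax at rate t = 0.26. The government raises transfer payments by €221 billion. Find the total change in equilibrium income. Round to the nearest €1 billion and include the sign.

MPC = 1 − MPS = 1 − 0.34 = 0.66.
The transfer change shifts disposable income by +€221 billion, so first-round consumption changes by c·ΔTR = 0.66 × (+€221 billion) = +€145.86 billion.
Expenditure multiplier = 1/(1 − c(1−t)) = 1/(1 − 0.66×0.74) = 1/0.5116 ≈ 1.955.
The transfer multiplier is c × k ≈ 1.29, so ΔY = k × (c·ΔTR) = (+€145.86 billion) / 0.5116 ≈ +€285 billion.

+€285 billion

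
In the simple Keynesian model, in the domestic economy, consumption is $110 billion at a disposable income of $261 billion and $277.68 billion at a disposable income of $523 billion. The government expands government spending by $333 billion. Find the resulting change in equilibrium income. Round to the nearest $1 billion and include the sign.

MPC = ΔC/ΔYd = (277.68 − 110)/(523 − 261) = 167.68/262 = 0.64.
Government-spending multiplier = 1/(1 − MPC) = 1/(1 − 0.64) = 1/0.36 ≈ 2.778.
ΔY = k × ΔG = (+$333 billion) / 0.36 = +$925 billion.

+$925 billion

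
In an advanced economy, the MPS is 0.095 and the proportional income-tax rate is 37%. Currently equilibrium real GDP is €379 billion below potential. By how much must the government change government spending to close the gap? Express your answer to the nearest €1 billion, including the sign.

MPC = 1 − MPS = 1 − 0.095 = 0.905.
Spending multiplier = 1/(1 − c(1−t)) = 1/(1 − 0.905×0.63) = 1/0.42985 ≈ 2.326.
Need ΔY = +€379 billion, so ΔG = ΔY/k = (+€379 billion) × 0.42985 ≈ +€163 billion.
The government should increase government spending by €163 billion.

+€163 billion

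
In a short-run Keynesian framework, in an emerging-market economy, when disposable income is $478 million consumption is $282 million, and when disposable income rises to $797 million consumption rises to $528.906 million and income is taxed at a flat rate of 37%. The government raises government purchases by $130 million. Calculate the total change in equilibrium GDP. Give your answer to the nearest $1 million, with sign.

MPC = ΔC/ΔYd = (528.906 − 282)/(797 − 478) = 246.906/319 = 0.774.
Government-spending multiplier = 1/(1 − c(1−t)) = 1/(1 − 0.774×0.63) = 1/0.51238 ≈ 1.952.
ΔY = k × ΔG = (+$130 million) / 0.51238 ≈ +$254 million.

+$254 million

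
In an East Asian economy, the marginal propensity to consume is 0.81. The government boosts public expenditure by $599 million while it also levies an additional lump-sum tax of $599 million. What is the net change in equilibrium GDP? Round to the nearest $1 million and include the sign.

+$599 million

Expenditure multiplier = 1/(1 − MPC) = 1/(1 − 0.81) = 1/0.19 ≈ 5.263.
ΔG contributes k·ΔG = (+$599 million) / 0.19 ≈ +$3,152.6 million.
ΔT of +$599 million changes first-round spending by −c·ΔT = −$485.19 million, contributing k·(−c·ΔT) = (−$485.19 million) / 0.19 ≈ −$2,553.6 million.
With ΔG = ΔT and no other leakages, the balanced-budget multiplier is 1, so ΔY = ΔG = +$599 million.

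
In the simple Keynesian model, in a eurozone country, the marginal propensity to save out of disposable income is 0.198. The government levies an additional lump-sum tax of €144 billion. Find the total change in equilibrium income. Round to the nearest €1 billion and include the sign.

−€583 billion

MPC = 1 − MPS = 1 − 0.198 = 0.802.
A lump-sum tax change of +€144 billion shifts disposable income by −€144 billion; first-round consumption changes by −c × ΔT = −0.802 × (+€144 billion) = −€115.488 billion.
Expenditure multiplier = 1/(1 − MPC) = 1/(1 − 0.802) = 1/0.198 ≈ 5.051.
The tax multiplier is −c × k ≈ −4.051, so ΔY = k × (−c·ΔT) = (−€115.488 billion) / 0.198 ≈ −€583 billion.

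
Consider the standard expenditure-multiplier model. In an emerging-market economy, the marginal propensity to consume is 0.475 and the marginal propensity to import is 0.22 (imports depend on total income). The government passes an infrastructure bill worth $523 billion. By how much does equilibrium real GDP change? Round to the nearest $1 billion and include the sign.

+$702 billion

Expenditure multiplier = 1/(1 − c + m) = 1/(1 − 0.475 + 0.22) = 1/0.745 ≈ 1.342.
ΔY = k × ΔG = (+$523 billion) / 0.745 ≈ +$702 billion.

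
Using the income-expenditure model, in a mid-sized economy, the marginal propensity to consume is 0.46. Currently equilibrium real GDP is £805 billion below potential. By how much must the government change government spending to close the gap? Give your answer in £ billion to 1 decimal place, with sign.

+£434.7 billion

Spending multiplier = 1/(1 − MPC) = 1/(1 − 0.46) = 1/0.54 ≈ 1.852.
Need ΔY = +£805 billion, so ΔG = ΔY/k = (+£805 billion) × 0.54 = +£434.7 billion.
The government should increase government spending by £434.7 billion.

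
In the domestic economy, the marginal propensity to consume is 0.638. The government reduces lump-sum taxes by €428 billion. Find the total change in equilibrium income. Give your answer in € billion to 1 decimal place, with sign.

A lump-sum tax change of −€428 billion shifts disposable income by +€428 billion; first-round consumption changes by −c × ΔT = −0.638 × (−€428 billion) = +€273.064 billion.
Expenditure multiplier = 1/(1 − MPC) = 1/(1 − 0.638) = 1/0.362 ≈ 2.762.
The tax multiplier is −c × k ≈ −1.762, so ΔY = k × (−c·ΔT) = (+€273.064 billion) / 0.362 ≈ +€754.3 billion.

+€754.3 billion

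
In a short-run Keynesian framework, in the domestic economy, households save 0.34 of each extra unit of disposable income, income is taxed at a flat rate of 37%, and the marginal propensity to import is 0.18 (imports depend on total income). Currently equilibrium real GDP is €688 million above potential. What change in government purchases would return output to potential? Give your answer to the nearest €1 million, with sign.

MPC = 1 − MPS = 1 − 0.34 = 0.66.
Spending multiplier = 1/(1 − c(1−t) + m) = 1/(1 − 0.66×0.63 + 0.18) = 1/0.7642 ≈ 1.309.
Need ΔY = −€688 million, so ΔG = ΔY/k = (−€688 million) × 0.7642 ≈ −€526 million.
The government should cut government purchases by €526 million.

−€526 million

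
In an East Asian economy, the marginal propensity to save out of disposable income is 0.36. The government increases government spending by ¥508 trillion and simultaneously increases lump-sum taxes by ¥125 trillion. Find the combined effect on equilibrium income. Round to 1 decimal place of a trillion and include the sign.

+¥1,188.9 trillion

MPC = 1 − MPS = 1 − 0.36 = 0.64.
Expenditure multiplier = 1/(1 − MPC) = 1/(1 − 0.64) = 1/0.36 ≈ 2.778.
ΔG contributes k·ΔG = (+¥508 trillion) / 0.36 ≈ +¥1,411.1 trillion.
ΔT of +¥125 trillion changes first-round spending by −c·ΔT = −¥80 trillion, contributing k·(−c·ΔT) = (−¥80 trillion) / 0.36 ≈ −¥222.2 trillion.
Net ΔY = k(ΔG − c·ΔT) = (+¥428 trillion) / 0.36 ≈ +¥1,188.9 trillion.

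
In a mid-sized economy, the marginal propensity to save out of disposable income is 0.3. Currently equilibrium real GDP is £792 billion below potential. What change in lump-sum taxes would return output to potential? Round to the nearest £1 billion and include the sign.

MPC = 1 − MPS = 1 − 0.3 = 0.7.
Spending multiplier = 1/(1 − MPC) = 1/(1 − 0.7) = 1/0.3 ≈ 3.333.
Tax multiplier = −c·k = −0.7/0.3 ≈ −2.333. Need ΔY = +£792 billion, so ΔT = ΔY/(−c·k) = −(+£792 billion) × 0.3 / 0.7 ≈ −£339 billion.
The government should cut lump-sum taxes by £339 billion.

−£339 billion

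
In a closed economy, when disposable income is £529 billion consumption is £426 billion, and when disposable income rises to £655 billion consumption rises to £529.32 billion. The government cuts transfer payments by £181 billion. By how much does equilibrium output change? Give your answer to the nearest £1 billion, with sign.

MPC = ΔC/ΔYd = (529.32 − 426)/(655 − 529) = 103.32/126 = 0.82.
The transfer change shifts disposable income by −£181 billion, so first-round consumption changes by c·ΔTR = 0.82 × (−£181 billion) = −£148.42 billion.
Expenditure multiplier = 1/(1 − MPC) = 1/(1 − 0.82) = 1/0.18 ≈ 5.556.
The transfer multiplier is c × k ≈ 4.556, so ΔY = k × (c·ΔTR) = (−£148.42 billion) / 0.18 ≈ −£825 billion.

−£825 billion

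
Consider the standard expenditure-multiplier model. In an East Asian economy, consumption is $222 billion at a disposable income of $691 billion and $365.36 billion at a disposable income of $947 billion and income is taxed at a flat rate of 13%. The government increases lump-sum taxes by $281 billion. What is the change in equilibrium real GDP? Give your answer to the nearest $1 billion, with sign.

MPC = ΔC/ΔYd = (365.36 − 222)/(947 − 691) = 143.36/256 = 0.56.
A lump-sum tax change of +$281 billion shifts disposable income by −$281 billion; first-round consumption changes by −c × ΔT = −0.56 × (+$281 billion) = −$157.36 billion.
Expenditure multiplier = 1/(1 − c(1−t)) = 1/(1 − 0.56×0.87) = 1/0.5128 ≈ 1.95.
The tax multiplier is −c × k ≈ −1.092, so ΔY = k × (−c·ΔT) = (−$157.36 billion) / 0.5128 ≈ −$307 billion.

−$307 billion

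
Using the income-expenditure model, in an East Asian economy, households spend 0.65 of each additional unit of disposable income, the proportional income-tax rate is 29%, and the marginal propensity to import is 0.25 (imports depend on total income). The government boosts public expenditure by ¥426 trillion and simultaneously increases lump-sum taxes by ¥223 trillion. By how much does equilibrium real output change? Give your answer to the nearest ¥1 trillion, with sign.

+¥356 trillion

Expenditure multiplier = 1/(1 − c(1−t) + m) = 1/(1 − 0.65×0.71 + 0.25) = 1/0.7885 ≈ 1.268.
ΔG contributes k·ΔG = (+¥426 trillion) / 0.7885 ≈ +¥540.3 trillion.
ΔT of +¥223 trillion changes first-round spending by −c·ΔT = −¥144.95 trillion, contributing k·(−c·ΔT) = (−¥144.95 trillion) / 0.7885 ≈ −¥183.8 trillion.
Net ΔY = k(ΔG − c·ΔT) = (+¥281.05 trillion) / 0.7885 ≈ +¥356 trillion.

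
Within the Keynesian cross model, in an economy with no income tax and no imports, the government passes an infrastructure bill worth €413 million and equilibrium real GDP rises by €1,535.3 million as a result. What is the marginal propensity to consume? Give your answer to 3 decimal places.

Implied spending multiplier k = ΔY/ΔG = 1,535.3/413 ≈ 3.7174.
Since k = 1/(1 − MPC), MPC = 1 − 1/k = 1 − ΔG/ΔY = 1 − 413/1,535.3 ≈ 0.731.

0.731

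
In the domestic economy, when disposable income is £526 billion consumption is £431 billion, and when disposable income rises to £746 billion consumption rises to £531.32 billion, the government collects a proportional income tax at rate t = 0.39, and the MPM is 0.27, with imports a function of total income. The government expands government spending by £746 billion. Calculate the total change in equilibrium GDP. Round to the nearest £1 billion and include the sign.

+£752 billion

MPC = ΔC/ΔYd = (531.32 − 431)/(746 − 526) = 100.32/220 = 0.456.
Government-spending multiplier = 1/(1 − c(1−t) + m) = 1/(1 − 0.456×0.61 + 0.27) = 1/0.99184 ≈ 1.008.
ΔY = k × ΔG = (+£746 billion) / 0.99184 ≈ +£752 billion.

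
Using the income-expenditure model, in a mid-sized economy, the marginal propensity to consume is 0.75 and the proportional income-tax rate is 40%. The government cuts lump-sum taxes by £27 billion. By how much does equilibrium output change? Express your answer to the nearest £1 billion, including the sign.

+£37 billion

A lump-sum tax change of −£27 billion shifts disposable income by +£27 billion; first-round consumption changes by −c × ΔT = −0.75 × (−£27 billion) = +£20.25 billion.
Expenditure multiplier = 1/(1 − c(1−t)) = 1/(1 − 0.75×0.6) = 1/0.55 ≈ 1.818.
The tax multiplier is −c × k ≈ −1.364, so ΔY = k × (−c·ΔT) = (+£20.25 billion) / 0.55 ≈ +£37 billion.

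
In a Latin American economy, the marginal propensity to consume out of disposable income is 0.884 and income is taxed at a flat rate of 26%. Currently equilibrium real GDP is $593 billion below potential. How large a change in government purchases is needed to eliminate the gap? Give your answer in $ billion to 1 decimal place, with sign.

+$205.1 billion

Spending multiplier = 1/(1 − c(1−t)) = 1/(1 − 0.884×0.74) = 1/0.34584 ≈ 2.892.
Need ΔY = +$593 billion, so ΔG = ΔY/k = (+$593 billion) × 0.34584 ≈ +$205.1 billion.
The government should increase government purchases by $205.1 billion.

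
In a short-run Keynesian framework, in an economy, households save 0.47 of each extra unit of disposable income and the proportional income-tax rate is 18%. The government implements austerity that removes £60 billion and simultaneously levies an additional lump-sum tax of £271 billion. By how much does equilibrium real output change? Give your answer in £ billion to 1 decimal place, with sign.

MPC = 1 − MPS = 1 − 0.47 = 0.53.
Expenditure multiplier = 1/(1 − c(1−t)) = 1/(1 − 0.53×0.82) = 1/0.5654 ≈ 1.769.
ΔG contributes k·ΔG = (−£60 billion) / 0.5654 ≈ −£106.1 billion.
ΔT of +£271 billion changes first-round spending by −c·ΔT = −£143.63 billion, contributing k·(−c·ΔT) = (−£143.63 billion) / 0.5654 ≈ −£254 billion.
Net ΔY = k(ΔG − c·ΔT) = (−£203.63 billion) / 0.5654 ≈ −£360.2 billion.

−£360.2 billion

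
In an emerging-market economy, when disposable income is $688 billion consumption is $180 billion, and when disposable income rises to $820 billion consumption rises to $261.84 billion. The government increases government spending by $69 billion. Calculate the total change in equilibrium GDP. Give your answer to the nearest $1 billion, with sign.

MPC = ΔC/ΔYd = (261.84 − 180)/(820 − 688) = 81.84/132 = 0.62.
Expenditure multiplier = 1/(1 − MPC) = 1/(1 − 0.62) = 1/0.38 ≈ 2.632.
ΔY = k × ΔG = (+$69 billion) / 0.38 ≈ +$182 billion.

+$182 billion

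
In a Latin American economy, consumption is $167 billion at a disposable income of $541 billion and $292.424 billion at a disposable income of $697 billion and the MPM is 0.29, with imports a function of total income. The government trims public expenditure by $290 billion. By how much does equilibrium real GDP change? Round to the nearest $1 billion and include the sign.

MPC = ΔC/ΔYd = (292.424 − 167)/(697 − 541) = 125.424/156 = 0.804.
Expenditure multiplier = 1/(1 − c + m) = 1/(1 − 0.804 + 0.29) = 1/0.486 ≈ 2.058.
ΔY = k × ΔG = (−$290 billion) / 0.486 ≈ −$597 billion.

−$597 billion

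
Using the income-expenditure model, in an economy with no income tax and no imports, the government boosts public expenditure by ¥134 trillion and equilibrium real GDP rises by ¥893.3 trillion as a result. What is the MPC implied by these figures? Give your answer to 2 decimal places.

Implied spending multiplier k = ΔY/ΔG = 893.3/134 ≈ 6.6664.
Since k = 1/(1 − MPC), MPC = 1 − 1/k = 1 − ΔG/ΔY = 1 − 134/893.3 ≈ 0.85.

0.85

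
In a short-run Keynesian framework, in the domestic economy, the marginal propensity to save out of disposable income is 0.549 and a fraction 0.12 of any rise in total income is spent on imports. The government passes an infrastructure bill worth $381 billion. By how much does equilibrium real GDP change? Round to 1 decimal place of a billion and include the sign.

+$569.5 billion

MPC = 1 − MPS = 1 − 0.549 = 0.451.
Spending multiplier = 1/(1 − c + m) = 1/(1 − 0.451 + 0.12) = 1/0.669 ≈ 1.495.
ΔY = k × ΔG = (+$381 billion) / 0.669 ≈ +$569.5 billion.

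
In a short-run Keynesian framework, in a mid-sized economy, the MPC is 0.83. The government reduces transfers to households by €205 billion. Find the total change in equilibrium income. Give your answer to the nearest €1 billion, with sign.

−€1,001 billion

The transfer change shifts disposable income by −€205 billion, so first-round consumption changes by c·ΔTR = 0.83 × (−€205 billion) = −€170.15 billion.
Expenditure multiplier = 1/(1 − MPC) = 1/(1 − 0.83) = 1/0.17 ≈ 5.882.
The transfer multiplier is c × k ≈ 4.882, so ΔY = k × (c·ΔTR) = (−€170.15 billion) / 0.17 ≈ −€1,001 billion.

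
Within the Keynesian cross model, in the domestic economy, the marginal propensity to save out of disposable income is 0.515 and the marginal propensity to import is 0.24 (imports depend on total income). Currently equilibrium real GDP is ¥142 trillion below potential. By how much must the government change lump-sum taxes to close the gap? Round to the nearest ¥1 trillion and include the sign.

−¥221 trillion

MPC = 1 − MPS = 1 − 0.515 = 0.485.
Spending multiplier = 1/(1 − c + m) = 1/(1 − 0.485 + 0.24) = 1/0.755 ≈ 1.325.
Tax multiplier = −c·k = −0.485/0.755 ≈ −0.642. Need ΔY = +¥142 trillion, so ΔT = ΔY/(−c·k) = −(+¥142 trillion) × 0.755 / 0.485 ≈ −¥221 trillion.
The government should cut lump-sum taxes by ¥221 trillion.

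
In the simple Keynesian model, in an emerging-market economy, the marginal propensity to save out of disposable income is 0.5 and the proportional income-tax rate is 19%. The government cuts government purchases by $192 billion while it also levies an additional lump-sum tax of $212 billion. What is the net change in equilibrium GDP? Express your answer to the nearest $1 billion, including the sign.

MPC = 1 − MPS = 1 − 0.5 = 0.5.
Expenditure multiplier = 1/(1 − c(1−t)) = 1/(1 − 0.5×0.81) = 1/0.595 ≈ 1.681.
ΔG contributes k·ΔG = (−$192 billion) / 0.595 ≈ −$322.7 billion.
ΔT of +$212 billion changes first-round spending by −c·ΔT = −$106 billion, contributing k·(−c·ΔT) = (−$106 billion) / 0.595 ≈ −$178.2 billion.
Net ΔY = k(ΔG − c·ΔT) = (−$298 billion) / 0.595 ≈ −$501 billion.

−$501 billion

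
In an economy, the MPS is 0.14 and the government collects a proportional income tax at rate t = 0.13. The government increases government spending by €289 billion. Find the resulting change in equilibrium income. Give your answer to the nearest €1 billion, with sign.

MPC = 1 − MPS = 1 − 0.14 = 0.86.
Spending multiplier = 1/(1 − c(1−t)) = 1/(1 − 0.86×0.87) = 1/0.2518 ≈ 3.971.
ΔY = k × ΔG = (+€289 billion) / 0.2518 ≈ +€1,148 billion.

+€1,148 billion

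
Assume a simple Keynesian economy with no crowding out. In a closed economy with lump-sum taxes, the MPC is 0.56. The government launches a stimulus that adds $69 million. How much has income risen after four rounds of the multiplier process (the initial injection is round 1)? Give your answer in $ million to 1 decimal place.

Round 1 adds ΔG = $69 million; each later round is MPC = 0.56 times the previous.
After 4 rounds: 69 + 38.64 + 21.6384 + 12.117504 = ΔG·(1 − c^4)/(1 − c) = 69 × (1 − 0.09834496)/0.44 ≈ $141.4 million.

$141.4 million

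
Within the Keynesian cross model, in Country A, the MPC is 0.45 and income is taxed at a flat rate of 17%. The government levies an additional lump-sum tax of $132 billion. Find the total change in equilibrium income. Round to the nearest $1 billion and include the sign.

A lump-sum tax change of +$132 billion shifts disposable income by −$132 billion; first-round consumption changes by −c × ΔT = −0.45 × (+$132 billion) = −$59.4 billion.
Expenditure multiplier = 1/(1 − c(1−t)) = 1/(1 − 0.45×0.83) = 1/0.6265 ≈ 1.596.
The tax multiplier is −c × k ≈ −0.718, so ΔY = k × (−c·ΔT) = (−$59.4 billion) / 0.6265 ≈ −$95 billion.

−$95 billion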